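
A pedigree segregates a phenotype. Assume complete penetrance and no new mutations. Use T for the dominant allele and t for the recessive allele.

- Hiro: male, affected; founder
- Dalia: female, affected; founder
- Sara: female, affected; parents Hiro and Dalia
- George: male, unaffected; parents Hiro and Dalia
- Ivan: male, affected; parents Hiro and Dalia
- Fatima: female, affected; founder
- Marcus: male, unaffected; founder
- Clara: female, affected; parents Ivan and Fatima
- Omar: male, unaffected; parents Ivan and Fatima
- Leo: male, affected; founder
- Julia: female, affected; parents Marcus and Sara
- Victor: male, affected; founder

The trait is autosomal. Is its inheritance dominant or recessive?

dominant

Hiro and Dalia are both affected yet have an unaffected child George. Under a recessive model two affected parents are homozygous and every child would be affected, so the trait cannot be recessive.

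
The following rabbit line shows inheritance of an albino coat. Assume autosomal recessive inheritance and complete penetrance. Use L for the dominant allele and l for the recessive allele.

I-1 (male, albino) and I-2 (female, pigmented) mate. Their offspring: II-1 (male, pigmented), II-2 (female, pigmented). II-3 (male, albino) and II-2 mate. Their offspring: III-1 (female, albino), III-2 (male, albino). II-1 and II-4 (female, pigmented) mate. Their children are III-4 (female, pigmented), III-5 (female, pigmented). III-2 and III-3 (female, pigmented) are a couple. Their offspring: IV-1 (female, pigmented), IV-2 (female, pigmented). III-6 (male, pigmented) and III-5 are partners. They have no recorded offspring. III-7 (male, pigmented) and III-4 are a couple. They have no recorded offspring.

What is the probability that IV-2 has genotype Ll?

1

IV-2 is pigmented so carries L and received l from III-2 (ll), so IV-2 is Ll, giving P(Ll) = 1.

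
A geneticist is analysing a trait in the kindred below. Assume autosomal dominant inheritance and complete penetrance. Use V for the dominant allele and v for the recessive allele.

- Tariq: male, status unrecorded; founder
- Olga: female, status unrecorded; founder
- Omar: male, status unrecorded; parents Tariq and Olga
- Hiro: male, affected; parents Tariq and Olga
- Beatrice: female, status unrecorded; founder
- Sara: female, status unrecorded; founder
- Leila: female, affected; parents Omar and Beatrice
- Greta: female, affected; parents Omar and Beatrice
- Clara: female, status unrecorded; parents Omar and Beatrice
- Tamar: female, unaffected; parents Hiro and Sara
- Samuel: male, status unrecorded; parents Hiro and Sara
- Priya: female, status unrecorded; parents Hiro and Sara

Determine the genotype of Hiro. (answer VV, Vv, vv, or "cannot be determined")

Vv

From phenotype alone, Hiro is VV or Vv.
Hiro is affected so carries V and passed v to Tamar (vv), so Hiro is Vv.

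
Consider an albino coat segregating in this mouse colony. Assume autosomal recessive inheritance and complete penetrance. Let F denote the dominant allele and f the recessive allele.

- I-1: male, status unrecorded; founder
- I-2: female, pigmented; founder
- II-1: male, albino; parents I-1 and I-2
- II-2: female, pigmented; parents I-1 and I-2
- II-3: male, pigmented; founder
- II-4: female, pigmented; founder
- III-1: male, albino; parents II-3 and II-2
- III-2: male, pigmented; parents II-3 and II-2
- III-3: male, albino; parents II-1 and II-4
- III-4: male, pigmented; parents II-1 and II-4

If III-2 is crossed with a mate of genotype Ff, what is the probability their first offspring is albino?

II-3 is pigmented so carries F and passed f to III-1 (ff), so II-3 is Ff.
II-2 is pigmented so carries F and passed f to III-1 (ff), so II-2 is Ff.
III-2 is a pigmented offspring of II-3 (Ff) × II-2 (Ff), whose cross gives 1/4 FF : 1/2 Ff : 1/4 ff; conditioning on being pigmented, III-2 is FF with probability 1/3, Ff with probability 2/3.
Summing over parental genotype combinations, P(offspring is albino) = 2/3·1/4 = 1/6.

1/6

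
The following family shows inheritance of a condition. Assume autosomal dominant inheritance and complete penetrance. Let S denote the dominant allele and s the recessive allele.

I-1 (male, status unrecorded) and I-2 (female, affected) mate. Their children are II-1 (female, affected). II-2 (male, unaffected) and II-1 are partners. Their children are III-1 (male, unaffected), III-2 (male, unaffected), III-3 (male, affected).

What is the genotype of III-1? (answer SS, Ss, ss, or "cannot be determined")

ss

III-1 is unaffected, so III-1 is ss.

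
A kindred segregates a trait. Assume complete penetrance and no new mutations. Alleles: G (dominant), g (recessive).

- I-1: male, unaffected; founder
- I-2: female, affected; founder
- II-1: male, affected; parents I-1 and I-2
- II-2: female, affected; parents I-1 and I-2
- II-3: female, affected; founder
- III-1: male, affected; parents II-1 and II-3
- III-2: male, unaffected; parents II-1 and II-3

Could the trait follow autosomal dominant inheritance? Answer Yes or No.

A consistent assignment under autosomal dominant exists: I-1 gg, I-2 GG, II-1 Gg, II-2 Gg, II-3 Gg, III-1 GG, III-2 gg.
In this assignment every recorded phenotype matches its genotype and every non-founder's genotype is obtainable from its parents' genotypes, so the pedigree is consistent.

Yes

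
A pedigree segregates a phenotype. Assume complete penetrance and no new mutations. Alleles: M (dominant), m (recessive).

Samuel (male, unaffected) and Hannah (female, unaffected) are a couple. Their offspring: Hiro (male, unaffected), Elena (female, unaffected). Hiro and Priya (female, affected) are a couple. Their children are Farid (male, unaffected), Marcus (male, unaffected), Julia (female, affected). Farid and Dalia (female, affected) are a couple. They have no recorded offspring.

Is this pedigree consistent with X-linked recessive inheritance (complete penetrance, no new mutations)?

No

Under X-linked recessive, Farid (unaffected, male) cannot arise from Hiro (unaffected) × Priya (affected).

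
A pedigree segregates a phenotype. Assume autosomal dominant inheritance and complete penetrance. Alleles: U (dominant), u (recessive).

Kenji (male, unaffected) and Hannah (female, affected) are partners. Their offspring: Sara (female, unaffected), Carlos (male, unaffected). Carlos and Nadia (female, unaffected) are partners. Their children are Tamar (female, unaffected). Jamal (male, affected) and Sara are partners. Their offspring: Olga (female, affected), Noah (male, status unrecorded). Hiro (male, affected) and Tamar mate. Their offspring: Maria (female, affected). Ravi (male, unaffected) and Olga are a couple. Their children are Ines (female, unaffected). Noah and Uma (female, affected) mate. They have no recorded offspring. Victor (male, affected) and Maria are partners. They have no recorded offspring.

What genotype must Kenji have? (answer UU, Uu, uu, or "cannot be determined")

Kenji is unaffected, so Kenji is uu.

uu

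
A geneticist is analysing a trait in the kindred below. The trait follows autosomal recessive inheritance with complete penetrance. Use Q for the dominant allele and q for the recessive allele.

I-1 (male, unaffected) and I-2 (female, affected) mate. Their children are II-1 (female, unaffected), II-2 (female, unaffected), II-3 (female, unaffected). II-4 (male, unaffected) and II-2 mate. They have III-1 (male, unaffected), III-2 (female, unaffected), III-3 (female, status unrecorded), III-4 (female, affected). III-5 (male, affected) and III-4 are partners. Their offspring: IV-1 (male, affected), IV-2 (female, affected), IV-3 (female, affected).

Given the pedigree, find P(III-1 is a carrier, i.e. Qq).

II-4 is unaffected so carries Q and passed q to III-4 (qq), so II-4 is Qq.
II-2 is unaffected so carries Q and received q from I-2 (qq), so II-2 is Qq.
Their cross gives offspring ratios 1/4 QQ : 1/2 Qq : 1/4 qq. Conditioning on III-1 being unaffected, P(Qq) = 1/2 / 3/4 = 2/3.

2/3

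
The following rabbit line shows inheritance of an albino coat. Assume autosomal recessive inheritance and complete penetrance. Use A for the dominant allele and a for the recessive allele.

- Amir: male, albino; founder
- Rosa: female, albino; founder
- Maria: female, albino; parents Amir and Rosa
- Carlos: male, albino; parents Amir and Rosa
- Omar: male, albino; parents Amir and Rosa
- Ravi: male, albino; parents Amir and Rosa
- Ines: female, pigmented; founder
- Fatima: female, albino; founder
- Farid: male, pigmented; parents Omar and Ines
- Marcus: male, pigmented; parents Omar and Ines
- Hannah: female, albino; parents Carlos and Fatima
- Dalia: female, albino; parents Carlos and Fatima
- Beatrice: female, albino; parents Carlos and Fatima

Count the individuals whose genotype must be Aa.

Obligate heterozygotes: Farid is pigmented so carries A and received a from Omar (aa), so Farid is Aa; Marcus is pigmented so carries A and received a from Omar (aa), so Marcus is Aa.
Every other individual is either homozygous by phenotype or has at least one consistent homozygous assignment, so the count is 2.

2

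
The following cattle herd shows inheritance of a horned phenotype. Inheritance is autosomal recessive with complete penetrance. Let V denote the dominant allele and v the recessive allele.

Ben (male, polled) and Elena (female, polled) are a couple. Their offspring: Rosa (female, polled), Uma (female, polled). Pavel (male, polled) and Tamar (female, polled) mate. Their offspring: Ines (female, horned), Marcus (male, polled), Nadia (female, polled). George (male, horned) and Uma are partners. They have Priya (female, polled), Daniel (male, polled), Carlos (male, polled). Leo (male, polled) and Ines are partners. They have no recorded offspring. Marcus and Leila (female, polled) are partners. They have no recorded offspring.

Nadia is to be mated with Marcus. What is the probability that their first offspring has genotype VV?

Pavel is polled so carries V and passed v to Ines (vv), so Pavel is Vv.
Tamar is polled so carries V and passed v to Ines (vv), so Tamar is Vv.
Nadia is a polled offspring of Pavel (Vv) × Tamar (Vv), whose cross gives 1/4 VV : 1/2 Vv : 1/4 vv; conditioning on being polled, Nadia is VV with probability 1/3, Vv with probability 2/3.
Marcus is a polled offspring of Pavel (Vv) × Tamar (Vv), whose cross gives 1/4 VV : 1/2 Vv : 1/4 vv; conditioning on being polled, Marcus is VV with probability 1/3, Vv with probability 2/3.
Summing over parental genotype combinations, P(offspring has genotype VV) = 1/9·1 + 2/9·1/2 + 2/9·1/2 + 4/9·1/4 = 4/9.

4/9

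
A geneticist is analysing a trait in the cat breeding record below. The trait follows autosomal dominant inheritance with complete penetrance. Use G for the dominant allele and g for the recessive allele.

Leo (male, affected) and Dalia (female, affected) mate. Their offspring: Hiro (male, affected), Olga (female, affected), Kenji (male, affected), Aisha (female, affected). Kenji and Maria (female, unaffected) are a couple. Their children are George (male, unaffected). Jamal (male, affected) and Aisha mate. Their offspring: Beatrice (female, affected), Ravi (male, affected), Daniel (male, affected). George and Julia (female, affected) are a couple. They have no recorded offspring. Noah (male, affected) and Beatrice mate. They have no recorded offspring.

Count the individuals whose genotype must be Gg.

Obligate heterozygotes: Kenji is affected so carries G and passed g to George (gg), so Kenji is Gg.
Every other individual is either homozygous by phenotype or has at least one consistent homozygous assignment, so the count is 1.

1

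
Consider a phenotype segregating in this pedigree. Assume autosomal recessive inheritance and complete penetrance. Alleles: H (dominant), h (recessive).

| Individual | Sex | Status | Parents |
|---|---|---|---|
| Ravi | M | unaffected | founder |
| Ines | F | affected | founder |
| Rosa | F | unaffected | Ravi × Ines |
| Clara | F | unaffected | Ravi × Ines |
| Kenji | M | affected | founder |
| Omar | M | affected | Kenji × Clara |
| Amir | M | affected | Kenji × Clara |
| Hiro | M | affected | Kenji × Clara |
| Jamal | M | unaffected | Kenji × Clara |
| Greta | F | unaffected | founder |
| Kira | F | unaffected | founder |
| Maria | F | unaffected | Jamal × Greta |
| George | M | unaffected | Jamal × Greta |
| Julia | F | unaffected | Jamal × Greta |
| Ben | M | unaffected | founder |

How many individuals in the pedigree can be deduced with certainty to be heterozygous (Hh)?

Obligate heterozygotes: Rosa is unaffected so carries H and received h from Ines (hh), so Rosa is Hh; Clara is unaffected so carries H and received h from Ines (hh), so Clara is Hh; Jamal is unaffected so carries H and received h from Kenji (hh), so Jamal is Hh.
Every other individual is either homozygous by phenotype or has at least one consistent homozygous assignment, so the count is 3.

3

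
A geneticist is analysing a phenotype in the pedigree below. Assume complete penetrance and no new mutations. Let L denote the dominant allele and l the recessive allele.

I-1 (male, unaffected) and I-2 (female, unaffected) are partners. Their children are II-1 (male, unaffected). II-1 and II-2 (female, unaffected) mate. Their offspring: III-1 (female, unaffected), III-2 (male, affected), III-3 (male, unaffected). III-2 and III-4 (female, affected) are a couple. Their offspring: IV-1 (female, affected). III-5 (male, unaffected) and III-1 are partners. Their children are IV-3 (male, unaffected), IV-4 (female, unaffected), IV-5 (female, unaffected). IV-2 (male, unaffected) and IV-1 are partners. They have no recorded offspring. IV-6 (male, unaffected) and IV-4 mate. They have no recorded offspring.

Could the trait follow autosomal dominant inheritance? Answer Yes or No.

Under autosomal dominant, III-2 (affected, male) cannot arise from II-1 (unaffected) × II-2 (unaffected).

No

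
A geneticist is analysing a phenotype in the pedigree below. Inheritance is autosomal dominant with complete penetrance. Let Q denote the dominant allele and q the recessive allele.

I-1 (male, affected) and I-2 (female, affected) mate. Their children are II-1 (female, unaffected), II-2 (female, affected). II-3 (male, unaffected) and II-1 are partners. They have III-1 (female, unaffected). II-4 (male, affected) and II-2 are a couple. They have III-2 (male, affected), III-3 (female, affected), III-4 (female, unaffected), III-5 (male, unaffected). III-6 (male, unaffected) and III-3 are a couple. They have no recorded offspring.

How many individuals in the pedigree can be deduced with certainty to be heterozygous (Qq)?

Obligate heterozygotes: I-1 is affected so carries Q and passed q to II-1 (qq), so I-1 is Qq; I-2 is affected so carries Q and passed q to II-1 (qq), so I-2 is Qq; II-2 is affected so carries Q and passed q to III-4 (qq), so II-2 is Qq; II-4 is affected so carries Q and passed q to III-4 (qq), so II-4 is Qq.
Every other individual is either homozygous by phenotype or has at least one consistent homozygous assignment, so the count is 4.

4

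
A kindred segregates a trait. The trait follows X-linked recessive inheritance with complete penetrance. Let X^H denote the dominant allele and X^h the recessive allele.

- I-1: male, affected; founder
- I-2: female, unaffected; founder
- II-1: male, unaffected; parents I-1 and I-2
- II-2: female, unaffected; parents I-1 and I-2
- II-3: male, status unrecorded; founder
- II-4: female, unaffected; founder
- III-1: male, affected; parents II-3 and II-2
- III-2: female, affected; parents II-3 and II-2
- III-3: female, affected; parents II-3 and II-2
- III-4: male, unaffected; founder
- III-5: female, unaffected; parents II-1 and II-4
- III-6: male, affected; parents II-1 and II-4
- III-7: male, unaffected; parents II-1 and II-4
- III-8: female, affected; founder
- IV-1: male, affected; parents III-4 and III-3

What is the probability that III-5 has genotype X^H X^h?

II-1 is unaffected, so II-1 is X^H Y.
II-4 is unaffected so carries H and passed h to III-6 (X^h Y), so II-4 is X^H X^h.
Their cross gives offspring ratios 1/2 X^H X^H : 1/2 X^H X^h. Conditioning on III-5 being unaffected, P(X^H X^h) = 1/2 / 1 = 1/2.

1/2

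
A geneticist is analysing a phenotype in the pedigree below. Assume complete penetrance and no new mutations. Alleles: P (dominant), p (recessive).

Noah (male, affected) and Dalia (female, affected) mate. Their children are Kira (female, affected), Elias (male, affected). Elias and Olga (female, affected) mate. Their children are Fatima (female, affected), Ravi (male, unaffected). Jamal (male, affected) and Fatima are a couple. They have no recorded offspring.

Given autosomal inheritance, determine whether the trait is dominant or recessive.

Elias and Olga are both affected yet have an unaffected child Ravi. Under a recessive model two affected parents are homozygous and every child would be affected, so the trait cannot be recessive.

dominant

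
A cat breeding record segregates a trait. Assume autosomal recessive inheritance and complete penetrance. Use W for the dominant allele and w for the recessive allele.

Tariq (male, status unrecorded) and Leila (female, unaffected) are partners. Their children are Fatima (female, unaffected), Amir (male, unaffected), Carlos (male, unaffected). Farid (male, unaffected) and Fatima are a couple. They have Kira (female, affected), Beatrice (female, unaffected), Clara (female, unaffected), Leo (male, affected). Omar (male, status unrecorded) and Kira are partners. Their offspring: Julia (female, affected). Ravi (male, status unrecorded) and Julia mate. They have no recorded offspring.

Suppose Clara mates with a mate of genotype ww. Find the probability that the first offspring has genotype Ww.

Farid is unaffected so carries W and passed w to Kira (ww), so Farid is Ww.
Fatima is unaffected so carries W and passed w to Kira (ww), so Fatima is Ww.
Clara is an unaffected offspring of Farid (Ww) × Fatima (Ww), whose cross gives 1/4 WW : 1/2 Ww : 1/4 ww; conditioning on being unaffected, Clara is WW with probability 1/3, Ww with probability 2/3.
Summing over parental genotype combinations, P(offspring has genotype Ww) = 1/3·1 + 2/3·1/2 = 2/3.

2/3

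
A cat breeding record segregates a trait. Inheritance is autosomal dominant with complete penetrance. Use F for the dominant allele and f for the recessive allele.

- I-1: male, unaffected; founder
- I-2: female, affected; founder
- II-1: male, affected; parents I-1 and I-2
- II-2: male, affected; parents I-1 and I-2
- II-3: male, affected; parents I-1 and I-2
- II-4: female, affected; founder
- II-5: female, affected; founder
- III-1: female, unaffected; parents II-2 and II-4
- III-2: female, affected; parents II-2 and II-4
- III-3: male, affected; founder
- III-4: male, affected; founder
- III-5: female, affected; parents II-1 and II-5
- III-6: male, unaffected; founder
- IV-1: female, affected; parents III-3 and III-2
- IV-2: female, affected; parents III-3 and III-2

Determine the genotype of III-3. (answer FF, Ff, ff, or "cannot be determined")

cannot be determined

III-3's phenotype allows FF or Ff, and no parent or child forces a single allele at both positions; consistent genotype assignments exist with III-3 as FF or Ff.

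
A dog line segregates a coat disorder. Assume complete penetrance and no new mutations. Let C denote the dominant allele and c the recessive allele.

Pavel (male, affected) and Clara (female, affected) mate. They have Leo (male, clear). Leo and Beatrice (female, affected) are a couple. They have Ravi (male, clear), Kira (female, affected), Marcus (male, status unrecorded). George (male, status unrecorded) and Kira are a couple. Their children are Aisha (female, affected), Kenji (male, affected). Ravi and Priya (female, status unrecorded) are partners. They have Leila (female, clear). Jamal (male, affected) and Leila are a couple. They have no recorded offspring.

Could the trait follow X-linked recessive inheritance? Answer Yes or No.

No

Under X-linked recessive, Leo (clear, male) cannot arise from Pavel (affected) × Clara (affected).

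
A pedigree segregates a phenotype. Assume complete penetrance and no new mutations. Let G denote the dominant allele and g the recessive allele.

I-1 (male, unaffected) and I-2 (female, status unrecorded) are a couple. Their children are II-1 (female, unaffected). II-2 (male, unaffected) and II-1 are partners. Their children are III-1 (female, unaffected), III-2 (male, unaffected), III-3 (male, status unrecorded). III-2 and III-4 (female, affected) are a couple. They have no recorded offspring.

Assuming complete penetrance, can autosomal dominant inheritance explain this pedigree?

Yes

A consistent assignment under autosomal dominant exists: I-1 gg, I-2 Gg, II-1 gg, II-2 gg, III-1 gg, III-2 gg, III-3 gg, III-4 GG.
In this assignment every recorded phenotype matches its genotype and every non-founder's genotype is obtainable from its parents' genotypes, so the pedigree is consistent.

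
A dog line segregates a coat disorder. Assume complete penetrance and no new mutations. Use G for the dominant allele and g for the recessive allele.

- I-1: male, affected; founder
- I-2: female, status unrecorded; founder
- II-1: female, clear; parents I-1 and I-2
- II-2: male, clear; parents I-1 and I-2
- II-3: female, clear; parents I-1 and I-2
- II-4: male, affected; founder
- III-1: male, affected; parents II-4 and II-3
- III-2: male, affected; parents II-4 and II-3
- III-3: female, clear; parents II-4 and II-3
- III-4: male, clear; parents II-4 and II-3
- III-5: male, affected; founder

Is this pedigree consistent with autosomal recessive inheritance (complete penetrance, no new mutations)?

A consistent assignment under autosomal recessive exists: I-1 gg, I-2 GG, II-1 Gg, II-2 Gg, II-3 Gg, II-4 gg, III-1 gg, III-2 gg, III-3 Gg, III-4 Gg, III-5 gg.
In this assignment every recorded phenotype matches its genotype and every non-founder's genotype is obtainable from its parents' genotypes, so the pedigree is consistent.

Yes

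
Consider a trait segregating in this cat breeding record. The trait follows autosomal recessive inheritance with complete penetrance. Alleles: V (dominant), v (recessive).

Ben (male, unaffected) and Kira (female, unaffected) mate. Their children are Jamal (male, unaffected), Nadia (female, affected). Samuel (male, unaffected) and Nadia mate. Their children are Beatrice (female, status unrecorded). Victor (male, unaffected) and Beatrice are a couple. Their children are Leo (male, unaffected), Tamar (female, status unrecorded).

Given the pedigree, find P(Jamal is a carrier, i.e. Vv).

2/3

Ben is unaffected so carries V and passed v to Nadia (vv), so Ben is Vv.
Kira is unaffected so carries V and passed v to Nadia (vv), so Kira is Vv.
Their cross gives offspring ratios 1/4 VV : 1/2 Vv : 1/4 vv. Conditioning on Jamal being unaffected, P(Vv) = 1/2 / 3/4 = 2/3.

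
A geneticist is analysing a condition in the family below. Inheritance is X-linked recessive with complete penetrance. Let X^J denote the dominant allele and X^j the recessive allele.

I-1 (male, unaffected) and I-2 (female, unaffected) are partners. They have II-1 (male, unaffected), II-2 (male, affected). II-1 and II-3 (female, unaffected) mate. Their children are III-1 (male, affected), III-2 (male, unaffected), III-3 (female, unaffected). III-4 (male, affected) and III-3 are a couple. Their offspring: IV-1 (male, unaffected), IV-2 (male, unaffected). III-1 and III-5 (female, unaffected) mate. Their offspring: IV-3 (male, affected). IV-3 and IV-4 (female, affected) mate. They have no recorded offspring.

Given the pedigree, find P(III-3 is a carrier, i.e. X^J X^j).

1/5

II-1 is unaffected, so II-1 is X^J Y.
II-3 is unaffected so carries J and passed j to III-1 (X^j Y), so II-3 is X^J X^j.
Their cross gives offspring ratios 1/2 X^J X^J : 1/2 X^J X^j. Conditioning on III-3 being unaffected, P(X^J X^j) = 1/2 / 1 = 1/2 before taking III-3's own offspring into account.
III-4 is affected, so III-4 is X^j Y.
Now use III-3's offspring. Probability of each recorded status — unaffected son IV-1: 1/2 if III-3 is X^J X^j, 1 if X^J X^J; unaffected son IV-2: 1/2 if III-3 is X^J X^j, 1 if X^J X^J.
Bayes: P(X^J X^j) = 1/2·1/4 / (1/2·1/4 + 1/2·1) = 1/5.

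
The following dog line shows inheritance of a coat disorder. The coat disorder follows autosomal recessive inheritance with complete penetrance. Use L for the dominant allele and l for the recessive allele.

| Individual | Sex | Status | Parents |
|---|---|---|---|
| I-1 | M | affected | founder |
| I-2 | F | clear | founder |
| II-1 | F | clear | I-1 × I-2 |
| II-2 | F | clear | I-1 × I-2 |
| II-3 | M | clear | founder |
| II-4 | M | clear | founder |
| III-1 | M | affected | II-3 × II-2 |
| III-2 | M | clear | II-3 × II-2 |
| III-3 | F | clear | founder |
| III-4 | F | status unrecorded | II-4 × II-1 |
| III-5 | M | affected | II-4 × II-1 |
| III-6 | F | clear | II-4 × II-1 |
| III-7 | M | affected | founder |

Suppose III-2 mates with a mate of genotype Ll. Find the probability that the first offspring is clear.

5/6

II-3 is clear so carries L and passed l to III-1 (ll), so II-3 is Ll.
II-2 is clear so carries L and received l from I-1 (ll), so II-2 is Ll.
III-2 is a clear offspring of II-3 (Ll) × II-2 (Ll), whose cross gives 1/4 LL : 1/2 Ll : 1/4 ll; conditioning on being clear, III-2 is LL with probability 1/3, Ll with probability 2/3.
Summing over parental genotype combinations, P(offspring is clear) = 1/3·1 + 2/3·3/4 = 5/6.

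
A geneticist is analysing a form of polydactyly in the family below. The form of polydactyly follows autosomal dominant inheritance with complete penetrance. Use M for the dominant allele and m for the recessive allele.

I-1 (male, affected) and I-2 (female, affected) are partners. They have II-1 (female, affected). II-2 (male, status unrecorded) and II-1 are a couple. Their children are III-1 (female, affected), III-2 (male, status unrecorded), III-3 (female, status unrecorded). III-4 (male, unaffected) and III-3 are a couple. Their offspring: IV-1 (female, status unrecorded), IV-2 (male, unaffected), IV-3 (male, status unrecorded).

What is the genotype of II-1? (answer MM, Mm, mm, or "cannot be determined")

II-1's phenotype allows MM or Mm, and no parent or child forces a single allele at both positions; consistent genotype assignments exist with II-1 as MM or Mm.

cannot be determined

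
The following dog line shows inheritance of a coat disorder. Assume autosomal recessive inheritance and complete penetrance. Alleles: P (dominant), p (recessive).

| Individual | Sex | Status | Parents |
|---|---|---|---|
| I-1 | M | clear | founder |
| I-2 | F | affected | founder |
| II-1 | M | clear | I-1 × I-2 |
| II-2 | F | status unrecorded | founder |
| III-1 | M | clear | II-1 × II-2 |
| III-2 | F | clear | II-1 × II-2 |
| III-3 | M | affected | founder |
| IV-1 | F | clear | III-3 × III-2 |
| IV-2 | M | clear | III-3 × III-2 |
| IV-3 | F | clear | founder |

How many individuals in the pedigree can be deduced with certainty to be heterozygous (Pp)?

Obligate heterozygotes: II-1 is clear so carries P and received p from I-2 (pp), so II-1 is Pp; IV-1 is clear so carries P and received p from III-3 (pp), so IV-1 is Pp; IV-2 is clear so carries P and received p from III-3 (pp), so IV-2 is Pp.
Every other individual is either homozygous by phenotype or has at least one consistent homozygous assignment, so the count is 3.

3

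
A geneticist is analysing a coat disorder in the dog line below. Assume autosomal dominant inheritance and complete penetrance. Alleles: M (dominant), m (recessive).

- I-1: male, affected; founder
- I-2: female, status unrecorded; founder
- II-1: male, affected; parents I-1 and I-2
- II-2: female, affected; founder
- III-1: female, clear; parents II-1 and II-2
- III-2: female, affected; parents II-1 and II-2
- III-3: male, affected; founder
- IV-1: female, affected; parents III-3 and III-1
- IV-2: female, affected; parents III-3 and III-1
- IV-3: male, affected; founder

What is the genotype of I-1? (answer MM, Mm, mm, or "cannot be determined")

I-1's phenotype allows MM or Mm, and no parent or child forces a single allele at both positions; consistent genotype assignments exist with I-1 as MM or Mm.

cannot be determined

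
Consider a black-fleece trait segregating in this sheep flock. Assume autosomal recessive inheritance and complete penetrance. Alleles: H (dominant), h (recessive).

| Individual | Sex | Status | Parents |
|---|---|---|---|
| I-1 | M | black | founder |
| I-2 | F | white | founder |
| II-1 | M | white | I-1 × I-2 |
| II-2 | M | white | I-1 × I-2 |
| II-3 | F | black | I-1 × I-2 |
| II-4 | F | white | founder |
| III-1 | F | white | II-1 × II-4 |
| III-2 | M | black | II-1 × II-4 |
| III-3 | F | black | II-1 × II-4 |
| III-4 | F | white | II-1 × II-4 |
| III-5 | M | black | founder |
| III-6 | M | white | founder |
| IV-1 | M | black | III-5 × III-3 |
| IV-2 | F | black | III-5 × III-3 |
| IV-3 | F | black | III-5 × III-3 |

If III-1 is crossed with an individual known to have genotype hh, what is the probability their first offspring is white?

II-1 is white so carries H and received h from I-1 (hh), so II-1 is Hh.
II-4 is white so carries H and passed h to III-2 (hh), so II-4 is Hh.
III-1 is a white offspring of II-1 (Hh) × II-4 (Hh), whose cross gives 1/4 HH : 1/2 Hh : 1/4 hh; conditioning on being white, III-1 is HH with probability 1/3, Hh with probability 2/3.
Summing over parental genotype combinations, P(offspring is white) = 1/3·1 + 2/3·1/2 = 2/3.

2/3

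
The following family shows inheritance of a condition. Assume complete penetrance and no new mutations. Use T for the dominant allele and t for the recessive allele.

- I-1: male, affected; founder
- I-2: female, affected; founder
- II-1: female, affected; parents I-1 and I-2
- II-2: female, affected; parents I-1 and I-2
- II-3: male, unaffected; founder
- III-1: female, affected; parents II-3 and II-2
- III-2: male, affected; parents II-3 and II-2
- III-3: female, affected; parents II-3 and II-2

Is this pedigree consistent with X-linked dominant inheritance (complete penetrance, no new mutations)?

A consistent assignment under X-linked dominant exists: I-1 X^T Y, I-2 X^T X^T, II-1 X^T X^T, II-2 X^T X^T, II-3 X^t Y, III-1 X^T X^t, III-2 X^T Y, III-3 X^T X^t.
In this assignment every recorded phenotype matches its genotype and every non-founder's genotype is obtainable from its parents' genotypes, so the pedigree is consistent.

Yes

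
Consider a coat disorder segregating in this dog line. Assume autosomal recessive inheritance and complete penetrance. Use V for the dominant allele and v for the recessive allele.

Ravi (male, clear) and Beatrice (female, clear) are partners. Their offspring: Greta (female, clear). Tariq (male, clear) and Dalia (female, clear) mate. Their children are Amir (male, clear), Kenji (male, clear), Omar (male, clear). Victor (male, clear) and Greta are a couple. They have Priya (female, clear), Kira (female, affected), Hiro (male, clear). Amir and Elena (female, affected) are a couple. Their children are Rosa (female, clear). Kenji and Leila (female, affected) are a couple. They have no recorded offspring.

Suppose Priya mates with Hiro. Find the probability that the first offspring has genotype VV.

4/9

Victor is clear so carries V and passed v to Kira (vv), so Victor is Vv.
Greta is clear so carries V and passed v to Kira (vv), so Greta is Vv.
Priya is a clear offspring of Victor (Vv) × Greta (Vv), whose cross gives 1/4 VV : 1/2 Vv : 1/4 vv; conditioning on being clear, Priya is VV with probability 1/3, Vv with probability 2/3.
Hiro is a clear offspring of Victor (Vv) × Greta (Vv), whose cross gives 1/4 VV : 1/2 Vv : 1/4 vv; conditioning on being clear, Hiro is VV with probability 1/3, Vv with probability 2/3.
Summing over parental genotype combinations, P(offspring has genotype VV) = 1/9·1 + 2/9·1/2 + 2/9·1/2 + 4/9·1/4 = 4/9.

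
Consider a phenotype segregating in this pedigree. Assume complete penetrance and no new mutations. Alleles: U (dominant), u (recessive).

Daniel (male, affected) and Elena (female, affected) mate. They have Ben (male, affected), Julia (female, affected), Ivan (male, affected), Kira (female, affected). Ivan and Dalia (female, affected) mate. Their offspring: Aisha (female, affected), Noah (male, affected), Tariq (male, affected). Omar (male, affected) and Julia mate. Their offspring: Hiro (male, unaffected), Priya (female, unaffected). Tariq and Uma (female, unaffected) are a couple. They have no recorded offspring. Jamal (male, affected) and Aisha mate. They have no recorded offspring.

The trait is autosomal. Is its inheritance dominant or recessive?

dominant

Omar and Julia are both affected yet have an unaffected child Hiro. Under a recessive model two affected parents are homozygous and every child would be affected, so the trait cannot be recessive.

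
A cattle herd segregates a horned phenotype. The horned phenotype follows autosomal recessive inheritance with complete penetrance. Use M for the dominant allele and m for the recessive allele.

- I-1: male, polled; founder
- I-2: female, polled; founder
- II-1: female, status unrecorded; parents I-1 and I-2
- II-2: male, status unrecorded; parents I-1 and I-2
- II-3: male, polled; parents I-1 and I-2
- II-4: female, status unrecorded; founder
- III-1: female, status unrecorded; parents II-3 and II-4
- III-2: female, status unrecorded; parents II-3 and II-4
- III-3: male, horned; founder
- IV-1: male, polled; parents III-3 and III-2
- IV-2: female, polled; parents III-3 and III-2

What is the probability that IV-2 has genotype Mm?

IV-2 is polled so carries M and received m from III-3 (mm), so IV-2 is Mm, giving P(Mm) = 1.

1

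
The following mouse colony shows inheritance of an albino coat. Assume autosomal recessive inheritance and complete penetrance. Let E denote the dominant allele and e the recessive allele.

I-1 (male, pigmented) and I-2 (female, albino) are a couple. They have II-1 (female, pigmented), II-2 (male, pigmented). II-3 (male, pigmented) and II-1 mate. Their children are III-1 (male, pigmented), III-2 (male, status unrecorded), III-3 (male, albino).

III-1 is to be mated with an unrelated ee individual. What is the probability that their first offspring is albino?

1/3

II-3 is pigmented so carries E and passed e to III-3 (ee), so II-3 is Ee.
II-1 is pigmented so carries E and received e from I-2 (ee), so II-1 is Ee.
III-1 is a pigmented offspring of II-3 (Ee) × II-1 (Ee), whose cross gives 1/4 EE : 1/2 Ee : 1/4 ee; conditioning on being pigmented, III-1 is EE with probability 1/3, Ee with probability 2/3.
Summing over parental genotype combinations, P(offspring is albino) = 2/3·1/2 = 1/3.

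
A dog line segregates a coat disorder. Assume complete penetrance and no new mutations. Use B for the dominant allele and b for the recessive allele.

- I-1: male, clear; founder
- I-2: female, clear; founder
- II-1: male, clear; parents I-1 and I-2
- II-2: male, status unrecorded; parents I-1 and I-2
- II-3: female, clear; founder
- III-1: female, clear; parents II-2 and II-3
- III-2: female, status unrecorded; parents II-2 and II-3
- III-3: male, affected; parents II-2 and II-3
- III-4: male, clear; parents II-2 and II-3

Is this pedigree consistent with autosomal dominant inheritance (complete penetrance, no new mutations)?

No

No assignment of genotypes under autosomal dominant satisfies every parent–offspring relationship, so the pedigree is inconsistent.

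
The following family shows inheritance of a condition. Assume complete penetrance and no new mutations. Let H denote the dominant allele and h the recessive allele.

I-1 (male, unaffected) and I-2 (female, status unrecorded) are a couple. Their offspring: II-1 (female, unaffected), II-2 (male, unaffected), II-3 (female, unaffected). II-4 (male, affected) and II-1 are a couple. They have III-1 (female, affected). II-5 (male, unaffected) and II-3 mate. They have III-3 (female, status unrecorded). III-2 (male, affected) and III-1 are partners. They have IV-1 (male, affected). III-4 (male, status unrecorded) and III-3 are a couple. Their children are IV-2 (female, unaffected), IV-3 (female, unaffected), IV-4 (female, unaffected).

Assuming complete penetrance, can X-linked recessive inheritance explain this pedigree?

Yes

A consistent assignment under X-linked recessive exists: I-1 X^H Y, I-2 X^H X^h, II-1 X^H X^h, II-2 X^H Y, II-3 X^H X^H, II-4 X^h Y, II-5 X^H Y, III-1 X^h X^h, III-2 X^h Y, III-3 X^H X^H, III-4 X^H Y, IV-1 X^h Y, IV-2 X^H X^H, IV-3 X^H X^H, IV-4 X^H X^H.
In this assignment every recorded phenotype matches its genotype and every non-founder's genotype is obtainable from its parents' genotypes, so the pedigree is consistent.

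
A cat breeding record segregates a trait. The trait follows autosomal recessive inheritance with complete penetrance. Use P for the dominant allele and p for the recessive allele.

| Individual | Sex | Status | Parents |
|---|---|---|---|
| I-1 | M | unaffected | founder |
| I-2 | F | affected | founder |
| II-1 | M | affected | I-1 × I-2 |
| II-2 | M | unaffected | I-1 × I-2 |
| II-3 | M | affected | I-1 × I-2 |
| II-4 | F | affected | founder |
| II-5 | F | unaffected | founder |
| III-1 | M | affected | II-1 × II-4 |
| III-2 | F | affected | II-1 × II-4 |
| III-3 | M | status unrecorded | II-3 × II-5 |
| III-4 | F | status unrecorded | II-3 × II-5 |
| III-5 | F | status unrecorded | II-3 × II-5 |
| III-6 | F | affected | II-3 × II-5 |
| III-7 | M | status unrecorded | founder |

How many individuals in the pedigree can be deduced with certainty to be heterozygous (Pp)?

Obligate heterozygotes: I-1 is unaffected so carries P and passed p to II-1 (pp), so I-1 is Pp; II-2 is unaffected so carries P and received p from I-2 (pp), so II-2 is Pp; II-5 is unaffected so carries P and passed p to III-6 (pp), so II-5 is Pp.
Every other individual is either homozygous by phenotype or has at least one consistent homozygous assignment, so the count is 3.

3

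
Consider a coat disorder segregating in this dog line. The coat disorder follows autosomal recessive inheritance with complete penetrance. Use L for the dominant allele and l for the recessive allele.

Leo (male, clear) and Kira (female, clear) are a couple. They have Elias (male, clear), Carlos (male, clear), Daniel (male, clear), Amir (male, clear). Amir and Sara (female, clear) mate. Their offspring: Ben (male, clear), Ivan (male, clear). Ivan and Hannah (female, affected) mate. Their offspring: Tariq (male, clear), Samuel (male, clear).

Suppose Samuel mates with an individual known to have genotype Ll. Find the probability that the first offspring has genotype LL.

Samuel is clear so carries L and received l from Hannah (ll), so Samuel is Ll.
The cross gives 1/4 LL : 1/2 Ll : 1/4 ll, so P(offspring has genotype LL) = 1/4.

1/4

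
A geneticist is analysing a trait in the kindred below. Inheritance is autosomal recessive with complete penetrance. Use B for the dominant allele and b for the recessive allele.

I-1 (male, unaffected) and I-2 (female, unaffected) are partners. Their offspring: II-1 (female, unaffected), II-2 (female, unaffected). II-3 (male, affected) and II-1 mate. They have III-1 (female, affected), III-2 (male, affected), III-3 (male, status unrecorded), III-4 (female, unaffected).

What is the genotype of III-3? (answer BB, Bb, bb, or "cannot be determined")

III-3's phenotype is unrecorded, and no parent or child forces a single allele at both positions; consistent genotype assignments exist with III-3 as Bb or bb.

cannot be determined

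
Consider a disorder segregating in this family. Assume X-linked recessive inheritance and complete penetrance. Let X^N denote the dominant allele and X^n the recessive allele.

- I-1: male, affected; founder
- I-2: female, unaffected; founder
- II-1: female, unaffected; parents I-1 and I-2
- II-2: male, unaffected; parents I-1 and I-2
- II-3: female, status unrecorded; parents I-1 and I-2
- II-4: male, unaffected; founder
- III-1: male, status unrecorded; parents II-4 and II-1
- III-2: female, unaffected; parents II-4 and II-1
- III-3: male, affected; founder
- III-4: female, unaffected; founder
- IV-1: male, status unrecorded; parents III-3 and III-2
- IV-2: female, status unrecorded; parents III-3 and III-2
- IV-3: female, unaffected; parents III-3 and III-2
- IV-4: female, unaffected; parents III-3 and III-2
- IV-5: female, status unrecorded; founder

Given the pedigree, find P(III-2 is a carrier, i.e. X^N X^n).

II-4 is unaffected, so II-4 is X^N Y.
II-1 is unaffected so carries N and received n from I-1 (X^n Y), so II-1 is X^N X^n.
Their cross gives offspring ratios 1/2 X^N X^N : 1/2 X^N X^n. Conditioning on III-2 being unaffected, P(X^N X^n) = 1/2 / 1 = 1/2 before taking III-2's own offspring into account.
III-3 is affected, so III-3 is X^n Y.
Now use III-2's offspring. Probability of each recorded status — unaffected daughter IV-3: 1/2 if III-2 is X^N X^n, 1 if X^N X^N; unaffected daughter IV-4: 1/2 if III-2 is X^N X^n, 1 if X^N X^N. (IV-1, IV-2: equally likely either way, so uninformative.)
Bayes: P(X^N X^n) = 1/2·1/4 / (1/2·1/4 + 1/2·1) = 1/5.

1/5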